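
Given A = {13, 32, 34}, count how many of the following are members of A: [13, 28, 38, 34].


Set A = {13, 32, 34}
Candidates: [13, 28, 38, 34]
Check each candidate:
13 ∈ A, 28 ∉ A, 38 ∉ A, 34 ∈ A
Count of candidates in A: 2

2


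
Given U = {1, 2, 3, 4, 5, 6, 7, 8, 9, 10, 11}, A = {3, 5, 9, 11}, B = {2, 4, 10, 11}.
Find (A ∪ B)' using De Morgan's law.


U = {1, 2, 3, 4, 5, 6, 7, 8, 9, 10, 11}
A = {3, 5, 9, 11}, B = {2, 4, 10, 11}
A ∪ B = {2, 3, 4, 5, 9, 10, 11}
(A ∪ B)' = U \ (A ∪ B) = {1, 6, 7, 8}
Verification via A' ∩ B': A' = {1, 2, 4, 6, 7, 8, 10}, B' = {1, 3, 5, 6, 7, 8, 9}
A' ∩ B' = {1, 6, 7, 8} ✓

{1, 6, 7, 8}


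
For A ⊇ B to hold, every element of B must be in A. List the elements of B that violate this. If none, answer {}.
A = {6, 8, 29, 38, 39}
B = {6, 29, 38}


Set A = {6, 8, 29, 38, 39}
Set B = {6, 29, 38}
Check each element of B against A:
6 ∈ A, 29 ∈ A, 38 ∈ A
Elements of B not in A: {}

{}


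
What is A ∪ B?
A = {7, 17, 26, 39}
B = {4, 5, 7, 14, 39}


Set A = {7, 17, 26, 39}
Set B = {4, 5, 7, 14, 39}
A ∪ B includes all elements in either set.
Elements from A: {7, 17, 26, 39}
Elements from B not already included: {4, 5, 14}
A ∪ B = {4, 5, 7, 14, 17, 26, 39}

{4, 5, 7, 14, 17, 26, 39}


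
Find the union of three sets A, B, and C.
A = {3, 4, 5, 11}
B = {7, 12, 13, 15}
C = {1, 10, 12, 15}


Set A = {3, 4, 5, 11}
Set B = {7, 12, 13, 15}
Set C = {1, 10, 12, 15}
First, A ∪ B = {3, 4, 5, 7, 11, 12, 13, 15}
Then, (A ∪ B) ∪ C = {1, 3, 4, 5, 7, 10, 11, 12, 13, 15}

{1, 3, 4, 5, 7, 10, 11, 12, 13, 15}


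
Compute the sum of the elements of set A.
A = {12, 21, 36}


Set A = {12, 21, 36}
Sum = 12 + 21 + 36 = 69

69


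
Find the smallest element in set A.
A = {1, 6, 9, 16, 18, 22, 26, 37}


Set A = {1, 6, 9, 16, 18, 22, 26, 37}
Elements in ascending order: 1, 6, 9, 16, 18, 22, 26, 37
The smallest element is 1.

1


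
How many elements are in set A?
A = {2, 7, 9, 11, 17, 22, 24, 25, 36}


Set A = {2, 7, 9, 11, 17, 22, 24, 25, 36}
Listing elements: 2, 7, 9, 11, 17, 22, 24, 25, 36
Counting: 9 elements
|A| = 9

9


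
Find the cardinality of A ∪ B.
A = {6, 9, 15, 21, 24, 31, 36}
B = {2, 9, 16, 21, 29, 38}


Set A = {6, 9, 15, 21, 24, 31, 36}, |A| = 7
Set B = {2, 9, 16, 21, 29, 38}, |B| = 6
A ∩ B = {9, 21}, |A ∩ B| = 2
|A ∪ B| = |A| + |B| - |A ∩ B| = 7 + 6 - 2 = 11

11


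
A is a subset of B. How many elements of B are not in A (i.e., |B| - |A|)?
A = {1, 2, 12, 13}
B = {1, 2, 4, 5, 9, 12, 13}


Set A = {1, 2, 12, 13}, |A| = 4
Set B = {1, 2, 4, 5, 9, 12, 13}, |B| = 7
Since A ⊆ B: B \ A = {4, 5, 9}
|B| - |A| = 7 - 4 = 3

3


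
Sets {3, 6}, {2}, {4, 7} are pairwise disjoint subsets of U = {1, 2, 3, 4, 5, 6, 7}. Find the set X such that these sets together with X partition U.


U = {1, 2, 3, 4, 5, 6, 7}
Shown blocks: {3, 6}, {2}, {4, 7}
A partition's blocks are pairwise disjoint and cover U, so the missing block = U \ (union of shown blocks).
Union of shown blocks: {2, 3, 4, 6, 7}
Missing block = U \ (union) = {1, 5}

{1, 5}


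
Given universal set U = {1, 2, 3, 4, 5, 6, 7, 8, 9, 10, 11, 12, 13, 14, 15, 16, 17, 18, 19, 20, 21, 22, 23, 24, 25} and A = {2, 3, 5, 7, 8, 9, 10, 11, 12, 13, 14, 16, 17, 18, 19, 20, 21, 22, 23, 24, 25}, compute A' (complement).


Universal set U = {1, 2, 3, 4, 5, 6, 7, 8, 9, 10, 11, 12, 13, 14, 15, 16, 17, 18, 19, 20, 21, 22, 23, 24, 25}
Set A = {2, 3, 5, 7, 8, 9, 10, 11, 12, 13, 14, 16, 17, 18, 19, 20, 21, 22, 23, 24, 25}
A' = U \ A = elements in U but not in A
Checking each element of U:
1 (not in A, include), 2 (in A, exclude), 3 (in A, exclude), 4 (not in A, include), 5 (in A, exclude), 6 (not in A, include), 7 (in A, exclude), 8 (in A, exclude), 9 (in A, exclude), 10 (in A, exclude), 11 (in A, exclude), 12 (in A, exclude), 13 (in A, exclude), 14 (in A, exclude), 15 (not in A, include), 16 (in A, exclude), 17 (in A, exclude), 18 (in A, exclude), 19 (in A, exclude), 20 (in A, exclude), 21 (in A, exclude), 22 (in A, exclude), 23 (in A, exclude), 24 (in A, exclude), 25 (in A, exclude)
A' = {1, 4, 6, 15}

{1, 4, 6, 15}


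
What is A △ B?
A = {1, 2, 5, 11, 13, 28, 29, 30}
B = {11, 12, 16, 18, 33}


Set A = {1, 2, 5, 11, 13, 28, 29, 30}
Set B = {11, 12, 16, 18, 33}
A △ B = (A \ B) ∪ (B \ A)
Elements in A but not B: {1, 2, 5, 13, 28, 29, 30}
Elements in B but not A: {12, 16, 18, 33}
A △ B = {1, 2, 5, 12, 13, 16, 18, 28, 29, 30, 33}

{1, 2, 5, 12, 13, 16, 18, 28, 29, 30, 33}


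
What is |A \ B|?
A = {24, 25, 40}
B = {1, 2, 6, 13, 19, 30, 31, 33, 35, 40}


Set A = {24, 25, 40}
Set B = {1, 2, 6, 13, 19, 30, 31, 33, 35, 40}
A \ B = {24, 25}
|A \ B| = 2

2


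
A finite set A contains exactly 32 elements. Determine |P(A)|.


The set has 32 elements.
The power set contains all possible subsets.
|P(A)| = 2^|A| = 2^32 = 4294967296

4294967296


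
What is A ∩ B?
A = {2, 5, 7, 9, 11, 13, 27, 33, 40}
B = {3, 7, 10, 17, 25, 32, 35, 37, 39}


Set A = {2, 5, 7, 9, 11, 13, 27, 33, 40}
Set B = {3, 7, 10, 17, 25, 32, 35, 37, 39}
A ∩ B includes only elements in both sets.
Check each element of A against B:
2 ✗, 5 ✗, 7 ✓, 9 ✗, 11 ✗, 13 ✗, 27 ✗, 33 ✗, 40 ✗
A ∩ B = {7}

{7}


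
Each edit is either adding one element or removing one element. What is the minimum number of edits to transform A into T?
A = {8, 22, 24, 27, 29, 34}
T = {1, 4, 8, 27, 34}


Set A = {8, 22, 24, 27, 29, 34}
Set T = {1, 4, 8, 27, 34}
Elements to remove from A (in A, not in T): {22, 24, 29} → 3 removals
Elements to add to A (in T, not in A): {1, 4} → 2 additions
Total edits = 3 + 2 = 5

5


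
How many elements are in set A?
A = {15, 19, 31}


Set A = {15, 19, 31}
Listing elements: 15, 19, 31
Counting: 3 elements
|A| = 3

3


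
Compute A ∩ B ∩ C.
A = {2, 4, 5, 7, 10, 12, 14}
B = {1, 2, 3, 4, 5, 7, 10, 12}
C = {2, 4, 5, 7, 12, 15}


Set A = {2, 4, 5, 7, 10, 12, 14}
Set B = {1, 2, 3, 4, 5, 7, 10, 12}
Set C = {2, 4, 5, 7, 12, 15}
First, A ∩ B = {2, 4, 5, 7, 10, 12}
Then, (A ∩ B) ∩ C = {2, 4, 5, 7, 12}

{2, 4, 5, 7, 12}


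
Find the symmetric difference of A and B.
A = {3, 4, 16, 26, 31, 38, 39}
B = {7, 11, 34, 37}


Set A = {3, 4, 16, 26, 31, 38, 39}
Set B = {7, 11, 34, 37}
A △ B = (A \ B) ∪ (B \ A)
Elements in A but not B: {3, 4, 16, 26, 31, 38, 39}
Elements in B but not A: {7, 11, 34, 37}
A △ B = {3, 4, 7, 11, 16, 26, 31, 34, 37, 38, 39}

{3, 4, 7, 11, 16, 26, 31, 34, 37, 38, 39}


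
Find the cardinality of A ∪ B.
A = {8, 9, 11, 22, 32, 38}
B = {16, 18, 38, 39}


Set A = {8, 9, 11, 22, 32, 38}, |A| = 6
Set B = {16, 18, 38, 39}, |B| = 4
A ∩ B = {38}, |A ∩ B| = 1
|A ∪ B| = |A| + |B| - |A ∩ B| = 6 + 4 - 1 = 9

9


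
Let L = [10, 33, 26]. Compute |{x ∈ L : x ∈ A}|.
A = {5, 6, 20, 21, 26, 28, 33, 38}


Set A = {5, 6, 20, 21, 26, 28, 33, 38}
Candidates: [10, 33, 26]
Check each candidate:
10 ∉ A, 33 ∈ A, 26 ∈ A
Count of candidates in A: 2

2


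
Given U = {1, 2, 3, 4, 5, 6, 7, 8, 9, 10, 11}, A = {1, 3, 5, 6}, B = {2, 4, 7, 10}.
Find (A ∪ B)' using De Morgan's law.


U = {1, 2, 3, 4, 5, 6, 7, 8, 9, 10, 11}
A = {1, 3, 5, 6}, B = {2, 4, 7, 10}
A ∪ B = {1, 2, 3, 4, 5, 6, 7, 10}
(A ∪ B)' = U \ (A ∪ B) = {8, 9, 11}
Verification via A' ∩ B': A' = {2, 4, 7, 8, 9, 10, 11}, B' = {1, 3, 5, 6, 8, 9, 11}
A' ∩ B' = {8, 9, 11} ✓

{8, 9, 11}


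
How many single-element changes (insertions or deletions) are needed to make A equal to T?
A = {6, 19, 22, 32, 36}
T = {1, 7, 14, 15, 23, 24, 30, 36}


Set A = {6, 19, 22, 32, 36}
Set T = {1, 7, 14, 15, 23, 24, 30, 36}
Elements to remove from A (in A, not in T): {6, 19, 22, 32} → 4 removals
Elements to add to A (in T, not in A): {1, 7, 14, 15, 23, 24, 30} → 7 additions
Total edits = 4 + 7 = 11

11


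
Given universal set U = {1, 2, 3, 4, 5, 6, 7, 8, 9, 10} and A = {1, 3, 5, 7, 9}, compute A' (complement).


Universal set U = {1, 2, 3, 4, 5, 6, 7, 8, 9, 10}
Set A = {1, 3, 5, 7, 9}
A' = U \ A = elements in U but not in A
Checking each element of U:
1 (in A, exclude), 2 (not in A, include), 3 (in A, exclude), 4 (not in A, include), 5 (in A, exclude), 6 (not in A, include), 7 (in A, exclude), 8 (not in A, include), 9 (in A, exclude), 10 (not in A, include)
A' = {2, 4, 6, 8, 10}

{2, 4, 6, 8, 10}


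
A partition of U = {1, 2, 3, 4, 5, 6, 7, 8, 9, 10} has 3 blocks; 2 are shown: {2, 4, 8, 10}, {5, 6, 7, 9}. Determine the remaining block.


U = {1, 2, 3, 4, 5, 6, 7, 8, 9, 10}
Shown blocks: {2, 4, 8, 10}, {5, 6, 7, 9}
A partition's blocks are pairwise disjoint and cover U, so the missing block = U \ (union of shown blocks).
Union of shown blocks: {2, 4, 5, 6, 7, 8, 9, 10}
Missing block = U \ (union) = {1, 3}

{1, 3}


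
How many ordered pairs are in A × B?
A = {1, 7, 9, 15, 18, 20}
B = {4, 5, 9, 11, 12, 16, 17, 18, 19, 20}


Set A = {1, 7, 9, 15, 18, 20} has 6 elements.
Set B = {4, 5, 9, 11, 12, 16, 17, 18, 19, 20} has 10 elements.
|A × B| = |A| × |B| = 6 × 10 = 60

60


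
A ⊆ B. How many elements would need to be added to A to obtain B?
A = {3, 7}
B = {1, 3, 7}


Set A = {3, 7}, |A| = 2
Set B = {1, 3, 7}, |B| = 3
Since A ⊆ B: B \ A = {1}
|B| - |A| = 3 - 2 = 1

1


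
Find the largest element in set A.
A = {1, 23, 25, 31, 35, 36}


Set A = {1, 23, 25, 31, 35, 36}
Elements in ascending order: 1, 23, 25, 31, 35, 36
The largest element is 36.

36


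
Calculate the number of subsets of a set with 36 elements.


The set has 36 elements.
The power set contains all possible subsets.
|P(A)| = 2^|A| = 2^36 = 68719476736

68719476736


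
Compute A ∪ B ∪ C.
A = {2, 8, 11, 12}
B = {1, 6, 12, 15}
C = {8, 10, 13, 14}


Set A = {2, 8, 11, 12}
Set B = {1, 6, 12, 15}
Set C = {8, 10, 13, 14}
First, A ∪ B = {1, 2, 6, 8, 11, 12, 15}
Then, (A ∪ B) ∪ C = {1, 2, 6, 8, 10, 11, 12, 13, 14, 15}

{1, 2, 6, 8, 10, 11, 12, 13, 14, 15}


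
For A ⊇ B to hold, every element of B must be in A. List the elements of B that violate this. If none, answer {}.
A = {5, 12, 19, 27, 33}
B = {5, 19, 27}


Set A = {5, 12, 19, 27, 33}
Set B = {5, 19, 27}
Check each element of B against A:
5 ∈ A, 19 ∈ A, 27 ∈ A
Elements of B not in A: {}

{}


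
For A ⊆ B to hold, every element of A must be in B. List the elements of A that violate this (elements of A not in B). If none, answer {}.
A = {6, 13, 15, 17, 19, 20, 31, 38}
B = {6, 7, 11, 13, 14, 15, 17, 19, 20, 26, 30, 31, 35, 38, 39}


Set A = {6, 13, 15, 17, 19, 20, 31, 38}
Set B = {6, 7, 11, 13, 14, 15, 17, 19, 20, 26, 30, 31, 35, 38, 39}
Check each element of A against B:
6 ∈ B, 13 ∈ B, 15 ∈ B, 17 ∈ B, 19 ∈ B, 20 ∈ B, 31 ∈ B, 38 ∈ B
Elements of A not in B: {}

{}


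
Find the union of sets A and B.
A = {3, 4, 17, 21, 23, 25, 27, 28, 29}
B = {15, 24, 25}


Set A = {3, 4, 17, 21, 23, 25, 27, 28, 29}
Set B = {15, 24, 25}
A ∪ B includes all elements in either set.
Elements from A: {3, 4, 17, 21, 23, 25, 27, 28, 29}
Elements from B not already included: {15, 24}
A ∪ B = {3, 4, 15, 17, 21, 23, 24, 25, 27, 28, 29}

{3, 4, 15, 17, 21, 23, 24, 25, 27, 28, 29}


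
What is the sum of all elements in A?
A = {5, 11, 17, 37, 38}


Set A = {5, 11, 17, 37, 38}
Sum = 5 + 11 + 17 + 37 + 38 = 108

108


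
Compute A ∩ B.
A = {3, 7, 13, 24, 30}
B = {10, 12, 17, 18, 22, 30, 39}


Set A = {3, 7, 13, 24, 30}
Set B = {10, 12, 17, 18, 22, 30, 39}
A ∩ B includes only elements in both sets.
Check each element of A against B:
3 ✗, 7 ✗, 13 ✗, 24 ✗, 30 ✓
A ∩ B = {30}

{30}


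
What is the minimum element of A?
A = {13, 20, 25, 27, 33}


Set A = {13, 20, 25, 27, 33}
Elements in ascending order: 13, 20, 25, 27, 33
The smallest element is 13.

13


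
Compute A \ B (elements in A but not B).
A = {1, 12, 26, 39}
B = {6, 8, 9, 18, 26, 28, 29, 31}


Set A = {1, 12, 26, 39}
Set B = {6, 8, 9, 18, 26, 28, 29, 31}
A \ B includes elements in A that are not in B.
Check each element of A:
1 (not in B, keep), 12 (not in B, keep), 26 (in B, remove), 39 (not in B, keep)
A \ B = {1, 12, 39}

{1, 12, 39}


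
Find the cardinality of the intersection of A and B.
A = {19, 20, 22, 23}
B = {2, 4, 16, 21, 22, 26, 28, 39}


Set A = {19, 20, 22, 23}
Set B = {2, 4, 16, 21, 22, 26, 28, 39}
A ∩ B = {22}
|A ∩ B| = 1

1


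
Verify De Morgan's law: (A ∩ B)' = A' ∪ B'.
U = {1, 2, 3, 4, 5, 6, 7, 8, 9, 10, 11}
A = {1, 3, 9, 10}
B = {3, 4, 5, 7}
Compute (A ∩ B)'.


U = {1, 2, 3, 4, 5, 6, 7, 8, 9, 10, 11}
A = {1, 3, 9, 10}, B = {3, 4, 5, 7}
A ∩ B = {3}
(A ∩ B)' = U \ (A ∩ B) = {1, 2, 4, 5, 6, 7, 8, 9, 10, 11}
Verification via A' ∪ B': A' = {2, 4, 5, 6, 7, 8, 11}, B' = {1, 2, 6, 8, 9, 10, 11}
A' ∪ B' = {1, 2, 4, 5, 6, 7, 8, 9, 10, 11} ✓

{1, 2, 4, 5, 6, 7, 8, 9, 10, 11}


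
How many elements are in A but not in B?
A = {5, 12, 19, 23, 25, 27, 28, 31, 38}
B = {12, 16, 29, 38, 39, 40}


Set A = {5, 12, 19, 23, 25, 27, 28, 31, 38}
Set B = {12, 16, 29, 38, 39, 40}
A \ B = {5, 19, 23, 25, 27, 28, 31}
|A \ B| = 7

7


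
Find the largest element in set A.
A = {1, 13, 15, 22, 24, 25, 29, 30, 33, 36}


Set A = {1, 13, 15, 22, 24, 25, 29, 30, 33, 36}
Elements in ascending order: 1, 13, 15, 22, 24, 25, 29, 30, 33, 36
The largest element is 36.

36


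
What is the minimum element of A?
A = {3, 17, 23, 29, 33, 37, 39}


Set A = {3, 17, 23, 29, 33, 37, 39}
Elements in ascending order: 3, 17, 23, 29, 33, 37, 39
The smallest element is 3.

3


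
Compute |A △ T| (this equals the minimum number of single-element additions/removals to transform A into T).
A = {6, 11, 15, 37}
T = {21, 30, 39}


Set A = {6, 11, 15, 37}
Set T = {21, 30, 39}
Elements to remove from A (in A, not in T): {6, 11, 15, 37} → 4 removals
Elements to add to A (in T, not in A): {21, 30, 39} → 3 additions
Total edits = 4 + 3 = 7

7


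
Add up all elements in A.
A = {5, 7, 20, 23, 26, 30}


Set A = {5, 7, 20, 23, 26, 30}
Sum = 5 + 7 + 20 + 23 + 26 + 30 = 111

111


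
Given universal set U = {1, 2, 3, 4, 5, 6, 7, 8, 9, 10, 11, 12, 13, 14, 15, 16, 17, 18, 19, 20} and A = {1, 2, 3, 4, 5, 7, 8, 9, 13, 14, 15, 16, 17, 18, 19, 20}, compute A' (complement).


Universal set U = {1, 2, 3, 4, 5, 6, 7, 8, 9, 10, 11, 12, 13, 14, 15, 16, 17, 18, 19, 20}
Set A = {1, 2, 3, 4, 5, 7, 8, 9, 13, 14, 15, 16, 17, 18, 19, 20}
A' = U \ A = elements in U but not in A
Checking each element of U:
1 (in A, exclude), 2 (in A, exclude), 3 (in A, exclude), 4 (in A, exclude), 5 (in A, exclude), 6 (not in A, include), 7 (in A, exclude), 8 (in A, exclude), 9 (in A, exclude), 10 (not in A, include), 11 (not in A, include), 12 (not in A, include), 13 (in A, exclude), 14 (in A, exclude), 15 (in A, exclude), 16 (in A, exclude), 17 (in A, exclude), 18 (in A, exclude), 19 (in A, exclude), 20 (in A, exclude)
A' = {6, 10, 11, 12}

{6, 10, 11, 12}


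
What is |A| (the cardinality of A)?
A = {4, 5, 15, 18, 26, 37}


Set A = {4, 5, 15, 18, 26, 37}
Listing elements: 4, 5, 15, 18, 26, 37
Counting: 6 elements
|A| = 6

6


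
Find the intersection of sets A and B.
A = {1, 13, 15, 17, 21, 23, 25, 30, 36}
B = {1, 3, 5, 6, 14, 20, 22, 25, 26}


Set A = {1, 13, 15, 17, 21, 23, 25, 30, 36}
Set B = {1, 3, 5, 6, 14, 20, 22, 25, 26}
A ∩ B includes only elements in both sets.
Check each element of A against B:
1 ✓, 13 ✗, 15 ✗, 17 ✗, 21 ✗, 23 ✗, 25 ✓, 30 ✗, 36 ✗
A ∩ B = {1, 25}

{1, 25}


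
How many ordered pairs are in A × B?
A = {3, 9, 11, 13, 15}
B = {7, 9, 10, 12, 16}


Set A = {3, 9, 11, 13, 15} has 5 elements.
Set B = {7, 9, 10, 12, 16} has 5 elements.
|A × B| = |A| × |B| = 5 × 5 = 25

25


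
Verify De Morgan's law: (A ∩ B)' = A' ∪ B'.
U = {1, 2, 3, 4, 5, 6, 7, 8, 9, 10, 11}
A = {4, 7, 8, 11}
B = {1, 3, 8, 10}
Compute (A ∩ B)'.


U = {1, 2, 3, 4, 5, 6, 7, 8, 9, 10, 11}
A = {4, 7, 8, 11}, B = {1, 3, 8, 10}
A ∩ B = {8}
(A ∩ B)' = U \ (A ∩ B) = {1, 2, 3, 4, 5, 6, 7, 9, 10, 11}
Verification via A' ∪ B': A' = {1, 2, 3, 5, 6, 9, 10}, B' = {2, 4, 5, 6, 7, 9, 11}
A' ∪ B' = {1, 2, 3, 4, 5, 6, 7, 9, 10, 11} ✓

{1, 2, 3, 4, 5, 6, 7, 9, 10, 11}


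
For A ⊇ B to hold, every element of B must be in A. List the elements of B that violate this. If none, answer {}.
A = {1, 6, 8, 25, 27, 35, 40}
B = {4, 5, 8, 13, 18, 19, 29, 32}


Set A = {1, 6, 8, 25, 27, 35, 40}
Set B = {4, 5, 8, 13, 18, 19, 29, 32}
Check each element of B against A:
4 ∉ A (include), 5 ∉ A (include), 8 ∈ A, 13 ∉ A (include), 18 ∉ A (include), 19 ∉ A (include), 29 ∉ A (include), 32 ∉ A (include)
Elements of B not in A: {4, 5, 13, 18, 19, 29, 32}

{4, 5, 13, 18, 19, 29, 32}


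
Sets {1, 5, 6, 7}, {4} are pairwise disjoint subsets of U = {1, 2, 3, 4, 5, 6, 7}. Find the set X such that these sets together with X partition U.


U = {1, 2, 3, 4, 5, 6, 7}
Shown blocks: {1, 5, 6, 7}, {4}
A partition's blocks are pairwise disjoint and cover U, so the missing block = U \ (union of shown blocks).
Union of shown blocks: {1, 4, 5, 6, 7}
Missing block = U \ (union) = {2, 3}

{2, 3}


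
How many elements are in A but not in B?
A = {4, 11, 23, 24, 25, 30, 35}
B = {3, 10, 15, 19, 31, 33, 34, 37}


Set A = {4, 11, 23, 24, 25, 30, 35}
Set B = {3, 10, 15, 19, 31, 33, 34, 37}
A \ B = {4, 11, 23, 24, 25, 30, 35}
|A \ B| = 7

7


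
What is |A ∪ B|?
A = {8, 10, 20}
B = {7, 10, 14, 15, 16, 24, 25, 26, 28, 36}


Set A = {8, 10, 20}, |A| = 3
Set B = {7, 10, 14, 15, 16, 24, 25, 26, 28, 36}, |B| = 10
A ∩ B = {10}, |A ∩ B| = 1
|A ∪ B| = |A| + |B| - |A ∩ B| = 3 + 10 - 1 = 12

12


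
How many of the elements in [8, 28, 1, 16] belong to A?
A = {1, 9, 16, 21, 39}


Set A = {1, 9, 16, 21, 39}
Candidates: [8, 28, 1, 16]
Check each candidate:
8 ∉ A, 28 ∉ A, 1 ∈ A, 16 ∈ A
Count of candidates in A: 2

2


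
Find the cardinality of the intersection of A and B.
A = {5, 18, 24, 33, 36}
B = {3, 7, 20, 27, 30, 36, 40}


Set A = {5, 18, 24, 33, 36}
Set B = {3, 7, 20, 27, 30, 36, 40}
A ∩ B = {36}
|A ∩ B| = 1

1


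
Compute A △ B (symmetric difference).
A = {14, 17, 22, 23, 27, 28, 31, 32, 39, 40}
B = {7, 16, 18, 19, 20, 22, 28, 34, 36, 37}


Set A = {14, 17, 22, 23, 27, 28, 31, 32, 39, 40}
Set B = {7, 16, 18, 19, 20, 22, 28, 34, 36, 37}
A △ B = (A \ B) ∪ (B \ A)
Elements in A but not B: {14, 17, 23, 27, 31, 32, 39, 40}
Elements in B but not A: {7, 16, 18, 19, 20, 34, 36, 37}
A △ B = {7, 14, 16, 17, 18, 19, 20, 23, 27, 31, 32, 34, 36, 37, 39, 40}

{7, 14, 16, 17, 18, 19, 20, 23, 27, 31, 32, 34, 36, 37, 39, 40}


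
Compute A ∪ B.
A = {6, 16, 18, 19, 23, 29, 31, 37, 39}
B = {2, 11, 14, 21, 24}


Set A = {6, 16, 18, 19, 23, 29, 31, 37, 39}
Set B = {2, 11, 14, 21, 24}
A ∪ B includes all elements in either set.
Elements from A: {6, 16, 18, 19, 23, 29, 31, 37, 39}
Elements from B not already included: {2, 11, 14, 21, 24}
A ∪ B = {2, 6, 11, 14, 16, 18, 19, 21, 23, 24, 29, 31, 37, 39}

{2, 6, 11, 14, 16, 18, 19, 21, 23, 24, 29, 31, 37, 39}


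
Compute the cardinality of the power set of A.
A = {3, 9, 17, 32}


Set A = {3, 9, 17, 32}
|A| = 4
The power set P(A) contains all subsets of A.
|P(A)| = 2^|A| = 2^4 = 16

16


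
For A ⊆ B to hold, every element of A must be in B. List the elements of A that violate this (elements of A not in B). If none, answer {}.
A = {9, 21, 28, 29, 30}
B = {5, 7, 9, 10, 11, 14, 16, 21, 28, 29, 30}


Set A = {9, 21, 28, 29, 30}
Set B = {5, 7, 9, 10, 11, 14, 16, 21, 28, 29, 30}
Check each element of A against B:
9 ∈ B, 21 ∈ B, 28 ∈ B, 29 ∈ B, 30 ∈ B
Elements of A not in B: {}

{}


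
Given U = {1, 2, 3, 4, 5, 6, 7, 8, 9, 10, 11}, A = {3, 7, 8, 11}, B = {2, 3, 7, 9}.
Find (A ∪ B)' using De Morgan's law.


U = {1, 2, 3, 4, 5, 6, 7, 8, 9, 10, 11}
A = {3, 7, 8, 11}, B = {2, 3, 7, 9}
A ∪ B = {2, 3, 7, 8, 9, 11}
(A ∪ B)' = U \ (A ∪ B) = {1, 4, 5, 6, 10}
Verification via A' ∩ B': A' = {1, 2, 4, 5, 6, 9, 10}, B' = {1, 4, 5, 6, 8, 10, 11}
A' ∩ B' = {1, 4, 5, 6, 10} ✓

{1, 4, 5, 6, 10}


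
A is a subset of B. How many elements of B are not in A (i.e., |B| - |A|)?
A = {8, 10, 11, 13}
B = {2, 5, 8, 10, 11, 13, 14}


Set A = {8, 10, 11, 13}, |A| = 4
Set B = {2, 5, 8, 10, 11, 13, 14}, |B| = 7
Since A ⊆ B: B \ A = {2, 5, 14}
|B| - |A| = 7 - 4 = 3

3


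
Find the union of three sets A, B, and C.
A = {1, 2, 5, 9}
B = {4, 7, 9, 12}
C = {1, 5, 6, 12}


Set A = {1, 2, 5, 9}
Set B = {4, 7, 9, 12}
Set C = {1, 5, 6, 12}
First, A ∪ B = {1, 2, 4, 5, 7, 9, 12}
Then, (A ∪ B) ∪ C = {1, 2, 4, 5, 6, 7, 9, 12}

{1, 2, 4, 5, 6, 7, 9, 12}


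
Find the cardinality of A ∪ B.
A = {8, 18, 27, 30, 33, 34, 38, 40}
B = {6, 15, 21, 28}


Set A = {8, 18, 27, 30, 33, 34, 38, 40}, |A| = 8
Set B = {6, 15, 21, 28}, |B| = 4
A ∩ B = {}, |A ∩ B| = 0
|A ∪ B| = |A| + |B| - |A ∩ B| = 8 + 4 - 0 = 12

12


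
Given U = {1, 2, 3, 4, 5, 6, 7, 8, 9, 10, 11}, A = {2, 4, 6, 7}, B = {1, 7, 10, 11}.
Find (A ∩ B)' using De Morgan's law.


U = {1, 2, 3, 4, 5, 6, 7, 8, 9, 10, 11}
A = {2, 4, 6, 7}, B = {1, 7, 10, 11}
A ∩ B = {7}
(A ∩ B)' = U \ (A ∩ B) = {1, 2, 3, 4, 5, 6, 8, 9, 10, 11}
Verification via A' ∪ B': A' = {1, 3, 5, 8, 9, 10, 11}, B' = {2, 3, 4, 5, 6, 8, 9}
A' ∪ B' = {1, 2, 3, 4, 5, 6, 8, 9, 10, 11} ✓

{1, 2, 3, 4, 5, 6, 8, 9, 10, 11}


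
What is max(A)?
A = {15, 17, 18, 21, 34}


Set A = {15, 17, 18, 21, 34}
Elements in ascending order: 15, 17, 18, 21, 34
The largest element is 34.

34


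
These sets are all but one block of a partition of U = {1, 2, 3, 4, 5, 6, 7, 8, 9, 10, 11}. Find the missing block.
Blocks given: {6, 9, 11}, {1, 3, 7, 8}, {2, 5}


U = {1, 2, 3, 4, 5, 6, 7, 8, 9, 10, 11}
Shown blocks: {6, 9, 11}, {1, 3, 7, 8}, {2, 5}
A partition's blocks are pairwise disjoint and cover U, so the missing block = U \ (union of shown blocks).
Union of shown blocks: {1, 2, 3, 5, 6, 7, 8, 9, 11}
Missing block = U \ (union) = {4, 10}

{4, 10}


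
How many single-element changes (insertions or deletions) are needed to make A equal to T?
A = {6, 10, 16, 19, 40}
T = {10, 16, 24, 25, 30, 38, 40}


Set A = {6, 10, 16, 19, 40}
Set T = {10, 16, 24, 25, 30, 38, 40}
Elements to remove from A (in A, not in T): {6, 19} → 2 removals
Elements to add to A (in T, not in A): {24, 25, 30, 38} → 4 additions
Total edits = 2 + 4 = 6

6


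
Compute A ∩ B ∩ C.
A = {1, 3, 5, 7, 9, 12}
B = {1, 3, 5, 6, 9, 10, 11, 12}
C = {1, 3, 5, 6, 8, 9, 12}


Set A = {1, 3, 5, 7, 9, 12}
Set B = {1, 3, 5, 6, 9, 10, 11, 12}
Set C = {1, 3, 5, 6, 8, 9, 12}
First, A ∩ B = {1, 3, 5, 9, 12}
Then, (A ∩ B) ∩ C = {1, 3, 5, 9, 12}

{1, 3, 5, 9, 12}


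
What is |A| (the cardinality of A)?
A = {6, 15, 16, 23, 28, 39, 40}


Set A = {6, 15, 16, 23, 28, 39, 40}
Listing elements: 6, 15, 16, 23, 28, 39, 40
Counting: 7 elements
|A| = 7

7


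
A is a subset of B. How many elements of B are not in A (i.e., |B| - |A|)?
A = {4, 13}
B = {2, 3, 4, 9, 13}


Set A = {4, 13}, |A| = 2
Set B = {2, 3, 4, 9, 13}, |B| = 5
Since A ⊆ B: B \ A = {2, 3, 9}
|B| - |A| = 5 - 2 = 3

3


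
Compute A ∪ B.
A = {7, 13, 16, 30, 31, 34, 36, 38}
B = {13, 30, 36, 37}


Set A = {7, 13, 16, 30, 31, 34, 36, 38}
Set B = {13, 30, 36, 37}
A ∪ B includes all elements in either set.
Elements from A: {7, 13, 16, 30, 31, 34, 36, 38}
Elements from B not already included: {37}
A ∪ B = {7, 13, 16, 30, 31, 34, 36, 37, 38}

{7, 13, 16, 30, 31, 34, 36, 37, 38}


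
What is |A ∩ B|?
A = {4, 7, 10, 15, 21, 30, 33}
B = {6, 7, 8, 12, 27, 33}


Set A = {4, 7, 10, 15, 21, 30, 33}
Set B = {6, 7, 8, 12, 27, 33}
A ∩ B = {7, 33}
|A ∩ B| = 2

2


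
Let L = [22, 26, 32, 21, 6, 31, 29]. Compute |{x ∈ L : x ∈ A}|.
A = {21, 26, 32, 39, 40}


Set A = {21, 26, 32, 39, 40}
Candidates: [22, 26, 32, 21, 6, 31, 29]
Check each candidate:
22 ∉ A, 26 ∈ A, 32 ∈ A, 21 ∈ A, 6 ∉ A, 31 ∉ A, 29 ∉ A
Count of candidates in A: 3

3


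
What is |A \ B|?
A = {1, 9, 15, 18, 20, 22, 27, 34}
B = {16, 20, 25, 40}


Set A = {1, 9, 15, 18, 20, 22, 27, 34}
Set B = {16, 20, 25, 40}
A \ B = {1, 9, 15, 18, 22, 27, 34}
|A \ B| = 7

7


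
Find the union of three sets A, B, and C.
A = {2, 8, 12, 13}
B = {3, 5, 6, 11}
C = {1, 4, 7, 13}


Set A = {2, 8, 12, 13}
Set B = {3, 5, 6, 11}
Set C = {1, 4, 7, 13}
First, A ∪ B = {2, 3, 5, 6, 8, 11, 12, 13}
Then, (A ∪ B) ∪ C = {1, 2, 3, 4, 5, 6, 7, 8, 11, 12, 13}

{1, 2, 3, 4, 5, 6, 7, 8, 11, 12, 13}


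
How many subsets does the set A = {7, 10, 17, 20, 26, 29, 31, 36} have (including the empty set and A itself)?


Set A = {7, 10, 17, 20, 26, 29, 31, 36}
|A| = 8
The power set P(A) contains all subsets of A.
|P(A)| = 2^|A| = 2^8 = 256

256


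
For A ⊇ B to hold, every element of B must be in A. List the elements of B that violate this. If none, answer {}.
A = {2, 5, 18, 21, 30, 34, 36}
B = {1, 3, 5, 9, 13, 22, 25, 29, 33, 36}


Set A = {2, 5, 18, 21, 30, 34, 36}
Set B = {1, 3, 5, 9, 13, 22, 25, 29, 33, 36}
Check each element of B against A:
1 ∉ A (include), 3 ∉ A (include), 5 ∈ A, 9 ∉ A (include), 13 ∉ A (include), 22 ∉ A (include), 25 ∉ A (include), 29 ∉ A (include), 33 ∉ A (include), 36 ∈ A
Elements of B not in A: {1, 3, 9, 13, 22, 25, 29, 33}

{1, 3, 9, 13, 22, 25, 29, 33}


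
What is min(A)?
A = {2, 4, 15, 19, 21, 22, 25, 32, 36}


Set A = {2, 4, 15, 19, 21, 22, 25, 32, 36}
Elements in ascending order: 2, 4, 15, 19, 21, 22, 25, 32, 36
The smallest element is 2.

2


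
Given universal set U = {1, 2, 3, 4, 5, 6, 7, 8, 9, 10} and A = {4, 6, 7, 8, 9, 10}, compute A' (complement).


Universal set U = {1, 2, 3, 4, 5, 6, 7, 8, 9, 10}
Set A = {4, 6, 7, 8, 9, 10}
A' = U \ A = elements in U but not in A
Checking each element of U:
1 (not in A, include), 2 (not in A, include), 3 (not in A, include), 4 (in A, exclude), 5 (not in A, include), 6 (in A, exclude), 7 (in A, exclude), 8 (in A, exclude), 9 (in A, exclude), 10 (in A, exclude)
A' = {1, 2, 3, 5}

{1, 2, 3, 5}


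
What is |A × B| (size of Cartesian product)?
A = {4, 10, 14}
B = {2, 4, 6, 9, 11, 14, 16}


Set A = {4, 10, 14} has 3 elements.
Set B = {2, 4, 6, 9, 11, 14, 16} has 7 elements.
|A × B| = |A| × |B| = 3 × 7 = 21

21


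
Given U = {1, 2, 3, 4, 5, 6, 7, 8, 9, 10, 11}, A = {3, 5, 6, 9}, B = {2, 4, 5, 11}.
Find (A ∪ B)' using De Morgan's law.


U = {1, 2, 3, 4, 5, 6, 7, 8, 9, 10, 11}
A = {3, 5, 6, 9}, B = {2, 4, 5, 11}
A ∪ B = {2, 3, 4, 5, 6, 9, 11}
(A ∪ B)' = U \ (A ∪ B) = {1, 7, 8, 10}
Verification via A' ∩ B': A' = {1, 2, 4, 7, 8, 10, 11}, B' = {1, 3, 6, 7, 8, 9, 10}
A' ∩ B' = {1, 7, 8, 10} ✓

{1, 7, 8, 10}


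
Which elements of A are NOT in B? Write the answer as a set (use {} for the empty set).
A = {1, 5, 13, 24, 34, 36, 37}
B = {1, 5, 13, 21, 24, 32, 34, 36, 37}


Set A = {1, 5, 13, 24, 34, 36, 37}
Set B = {1, 5, 13, 21, 24, 32, 34, 36, 37}
Check each element of A against B:
1 ∈ B, 5 ∈ B, 13 ∈ B, 24 ∈ B, 34 ∈ B, 36 ∈ B, 37 ∈ B
Elements of A not in B: {}

{}


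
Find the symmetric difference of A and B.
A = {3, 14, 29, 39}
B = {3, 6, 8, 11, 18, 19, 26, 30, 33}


Set A = {3, 14, 29, 39}
Set B = {3, 6, 8, 11, 18, 19, 26, 30, 33}
A △ B = (A \ B) ∪ (B \ A)
Elements in A but not B: {14, 29, 39}
Elements in B but not A: {6, 8, 11, 18, 19, 26, 30, 33}
A △ B = {6, 8, 11, 14, 18, 19, 26, 29, 30, 33, 39}

{6, 8, 11, 14, 18, 19, 26, 29, 30, 33, 39}


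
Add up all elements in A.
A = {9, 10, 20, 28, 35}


Set A = {9, 10, 20, 28, 35}
Sum = 9 + 10 + 20 + 28 + 35 = 102

102


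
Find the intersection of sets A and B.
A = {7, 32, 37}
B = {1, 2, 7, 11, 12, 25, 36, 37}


Set A = {7, 32, 37}
Set B = {1, 2, 7, 11, 12, 25, 36, 37}
A ∩ B includes only elements in both sets.
Check each element of A against B:
7 ✓, 32 ✗, 37 ✓
A ∩ B = {7, 37}

{7, 37}


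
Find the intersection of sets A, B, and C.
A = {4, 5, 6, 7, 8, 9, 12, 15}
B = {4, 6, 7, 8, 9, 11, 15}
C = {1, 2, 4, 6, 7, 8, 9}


Set A = {4, 5, 6, 7, 8, 9, 12, 15}
Set B = {4, 6, 7, 8, 9, 11, 15}
Set C = {1, 2, 4, 6, 7, 8, 9}
First, A ∩ B = {4, 6, 7, 8, 9, 15}
Then, (A ∩ B) ∩ C = {4, 6, 7, 8, 9}

{4, 6, 7, 8, 9}


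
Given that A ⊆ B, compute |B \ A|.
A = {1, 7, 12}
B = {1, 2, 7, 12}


Set A = {1, 7, 12}, |A| = 3
Set B = {1, 2, 7, 12}, |B| = 4
Since A ⊆ B: B \ A = {2}
|B| - |A| = 4 - 3 = 1

1


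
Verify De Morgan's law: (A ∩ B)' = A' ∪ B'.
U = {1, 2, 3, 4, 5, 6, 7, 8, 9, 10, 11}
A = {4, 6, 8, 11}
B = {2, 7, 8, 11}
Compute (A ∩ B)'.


U = {1, 2, 3, 4, 5, 6, 7, 8, 9, 10, 11}
A = {4, 6, 8, 11}, B = {2, 7, 8, 11}
A ∩ B = {8, 11}
(A ∩ B)' = U \ (A ∩ B) = {1, 2, 3, 4, 5, 6, 7, 9, 10}
Verification via A' ∪ B': A' = {1, 2, 3, 5, 7, 9, 10}, B' = {1, 3, 4, 5, 6, 9, 10}
A' ∪ B' = {1, 2, 3, 4, 5, 6, 7, 9, 10} ✓

{1, 2, 3, 4, 5, 6, 7, 9, 10}


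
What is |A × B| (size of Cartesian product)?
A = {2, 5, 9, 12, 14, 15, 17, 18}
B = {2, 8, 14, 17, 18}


Set A = {2, 5, 9, 12, 14, 15, 17, 18} has 8 elements.
Set B = {2, 8, 14, 17, 18} has 5 elements.
|A × B| = |A| × |B| = 8 × 5 = 40

40


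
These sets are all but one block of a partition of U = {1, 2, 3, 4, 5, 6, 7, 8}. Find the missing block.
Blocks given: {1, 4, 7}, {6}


U = {1, 2, 3, 4, 5, 6, 7, 8}
Shown blocks: {1, 4, 7}, {6}
A partition's blocks are pairwise disjoint and cover U, so the missing block = U \ (union of shown blocks).
Union of shown blocks: {1, 4, 6, 7}
Missing block = U \ (union) = {2, 3, 5, 8}

{2, 3, 5, 8}


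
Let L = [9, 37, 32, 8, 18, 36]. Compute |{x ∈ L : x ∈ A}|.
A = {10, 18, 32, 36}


Set A = {10, 18, 32, 36}
Candidates: [9, 37, 32, 8, 18, 36]
Check each candidate:
9 ∉ A, 37 ∉ A, 32 ∈ A, 8 ∉ A, 18 ∈ A, 36 ∈ A
Count of candidates in A: 3

3


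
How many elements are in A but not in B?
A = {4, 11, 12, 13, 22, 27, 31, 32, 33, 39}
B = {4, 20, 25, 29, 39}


Set A = {4, 11, 12, 13, 22, 27, 31, 32, 33, 39}
Set B = {4, 20, 25, 29, 39}
A \ B = {11, 12, 13, 22, 27, 31, 32, 33}
|A \ B| = 8

8


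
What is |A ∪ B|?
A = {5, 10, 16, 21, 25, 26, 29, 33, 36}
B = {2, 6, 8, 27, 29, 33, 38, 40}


Set A = {5, 10, 16, 21, 25, 26, 29, 33, 36}, |A| = 9
Set B = {2, 6, 8, 27, 29, 33, 38, 40}, |B| = 8
A ∩ B = {29, 33}, |A ∩ B| = 2
|A ∪ B| = |A| + |B| - |A ∩ B| = 9 + 8 - 2 = 15

15


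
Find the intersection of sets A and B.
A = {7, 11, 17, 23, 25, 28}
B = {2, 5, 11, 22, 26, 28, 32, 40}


Set A = {7, 11, 17, 23, 25, 28}
Set B = {2, 5, 11, 22, 26, 28, 32, 40}
A ∩ B includes only elements in both sets.
Check each element of A against B:
7 ✗, 11 ✓, 17 ✗, 23 ✗, 25 ✗, 28 ✓
A ∩ B = {11, 28}

{11, 28}


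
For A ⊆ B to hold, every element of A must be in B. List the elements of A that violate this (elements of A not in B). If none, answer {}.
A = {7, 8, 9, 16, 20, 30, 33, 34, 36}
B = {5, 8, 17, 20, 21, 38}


Set A = {7, 8, 9, 16, 20, 30, 33, 34, 36}
Set B = {5, 8, 17, 20, 21, 38}
Check each element of A against B:
7 ∉ B (include), 8 ∈ B, 9 ∉ B (include), 16 ∉ B (include), 20 ∈ B, 30 ∉ B (include), 33 ∉ B (include), 34 ∉ B (include), 36 ∉ B (include)
Elements of A not in B: {7, 9, 16, 30, 33, 34, 36}

{7, 9, 16, 30, 33, 34, 36}


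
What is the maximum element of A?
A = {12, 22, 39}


Set A = {12, 22, 39}
Elements in ascending order: 12, 22, 39
The largest element is 39.

39


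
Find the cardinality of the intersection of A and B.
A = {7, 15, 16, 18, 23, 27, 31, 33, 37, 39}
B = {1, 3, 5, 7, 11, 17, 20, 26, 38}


Set A = {7, 15, 16, 18, 23, 27, 31, 33, 37, 39}
Set B = {1, 3, 5, 7, 11, 17, 20, 26, 38}
A ∩ B = {7}
|A ∩ B| = 1

1


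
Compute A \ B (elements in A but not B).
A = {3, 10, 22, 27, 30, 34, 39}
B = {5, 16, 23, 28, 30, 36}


Set A = {3, 10, 22, 27, 30, 34, 39}
Set B = {5, 16, 23, 28, 30, 36}
A \ B includes elements in A that are not in B.
Check each element of A:
3 (not in B, keep), 10 (not in B, keep), 22 (not in B, keep), 27 (not in B, keep), 30 (in B, remove), 34 (not in B, keep), 39 (not in B, keep)
A \ B = {3, 10, 22, 27, 34, 39}

{3, 10, 22, 27, 34, 39}


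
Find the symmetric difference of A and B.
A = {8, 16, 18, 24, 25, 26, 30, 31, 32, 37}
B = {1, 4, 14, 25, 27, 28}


Set A = {8, 16, 18, 24, 25, 26, 30, 31, 32, 37}
Set B = {1, 4, 14, 25, 27, 28}
A △ B = (A \ B) ∪ (B \ A)
Elements in A but not B: {8, 16, 18, 24, 26, 30, 31, 32, 37}
Elements in B but not A: {1, 4, 14, 27, 28}
A △ B = {1, 4, 8, 14, 16, 18, 24, 26, 27, 28, 30, 31, 32, 37}

{1, 4, 8, 14, 16, 18, 24, 26, 27, 28, 30, 31, 32, 37}


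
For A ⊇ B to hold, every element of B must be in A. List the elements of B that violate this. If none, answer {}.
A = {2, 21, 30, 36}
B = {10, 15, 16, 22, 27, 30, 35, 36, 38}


Set A = {2, 21, 30, 36}
Set B = {10, 15, 16, 22, 27, 30, 35, 36, 38}
Check each element of B against A:
10 ∉ A (include), 15 ∉ A (include), 16 ∉ A (include), 22 ∉ A (include), 27 ∉ A (include), 30 ∈ A, 35 ∉ A (include), 36 ∈ A, 38 ∉ A (include)
Elements of B not in A: {10, 15, 16, 22, 27, 35, 38}

{10, 15, 16, 22, 27, 35, 38}


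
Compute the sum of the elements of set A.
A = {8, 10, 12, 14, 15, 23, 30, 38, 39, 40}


Set A = {8, 10, 12, 14, 15, 23, 30, 38, 39, 40}
Sum = 8 + 10 + 12 + 14 + 15 + 23 + 30 + 38 + 39 + 40 = 229

229


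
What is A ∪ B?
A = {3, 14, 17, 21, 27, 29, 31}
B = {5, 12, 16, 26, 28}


Set A = {3, 14, 17, 21, 27, 29, 31}
Set B = {5, 12, 16, 26, 28}
A ∪ B includes all elements in either set.
Elements from A: {3, 14, 17, 21, 27, 29, 31}
Elements from B not already included: {5, 12, 16, 26, 28}
A ∪ B = {3, 5, 12, 14, 16, 17, 21, 26, 27, 28, 29, 31}

{3, 5, 12, 14, 16, 17, 21, 26, 27, 28, 29, 31}


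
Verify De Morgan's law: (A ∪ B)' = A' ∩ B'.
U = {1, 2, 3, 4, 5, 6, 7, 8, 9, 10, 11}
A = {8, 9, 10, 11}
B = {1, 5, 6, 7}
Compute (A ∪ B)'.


U = {1, 2, 3, 4, 5, 6, 7, 8, 9, 10, 11}
A = {8, 9, 10, 11}, B = {1, 5, 6, 7}
A ∪ B = {1, 5, 6, 7, 8, 9, 10, 11}
(A ∪ B)' = U \ (A ∪ B) = {2, 3, 4}
Verification via A' ∩ B': A' = {1, 2, 3, 4, 5, 6, 7}, B' = {2, 3, 4, 8, 9, 10, 11}
A' ∩ B' = {2, 3, 4} ✓

{2, 3, 4}


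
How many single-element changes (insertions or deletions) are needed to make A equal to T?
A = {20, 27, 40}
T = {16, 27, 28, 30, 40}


Set A = {20, 27, 40}
Set T = {16, 27, 28, 30, 40}
Elements to remove from A (in A, not in T): {20} → 1 removals
Elements to add to A (in T, not in A): {16, 28, 30} → 3 additions
Total edits = 1 + 3 = 4

4


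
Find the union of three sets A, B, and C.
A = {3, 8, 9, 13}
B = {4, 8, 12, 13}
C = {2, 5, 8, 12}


Set A = {3, 8, 9, 13}
Set B = {4, 8, 12, 13}
Set C = {2, 5, 8, 12}
First, A ∪ B = {3, 4, 8, 9, 12, 13}
Then, (A ∪ B) ∪ C = {2, 3, 4, 5, 8, 9, 12, 13}

{2, 3, 4, 5, 8, 9, 12, 13}


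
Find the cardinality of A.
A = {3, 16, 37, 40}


Set A = {3, 16, 37, 40}
Listing elements: 3, 16, 37, 40
Counting: 4 elements
|A| = 4

4


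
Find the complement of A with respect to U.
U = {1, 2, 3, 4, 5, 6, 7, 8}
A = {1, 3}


Universal set U = {1, 2, 3, 4, 5, 6, 7, 8}
Set A = {1, 3}
A' = U \ A = elements in U but not in A
Checking each element of U:
1 (in A, exclude), 2 (not in A, include), 3 (in A, exclude), 4 (not in A, include), 5 (not in A, include), 6 (not in A, include), 7 (not in A, include), 8 (not in A, include)
A' = {2, 4, 5, 6, 7, 8}

{2, 4, 5, 6, 7, 8}


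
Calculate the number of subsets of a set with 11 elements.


The set has 11 elements.
The power set contains all possible subsets.
|P(A)| = 2^|A| = 2^11 = 2048

2048


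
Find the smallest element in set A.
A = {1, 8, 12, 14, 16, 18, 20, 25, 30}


Set A = {1, 8, 12, 14, 16, 18, 20, 25, 30}
Elements in ascending order: 1, 8, 12, 14, 16, 18, 20, 25, 30
The smallest element is 1.

1


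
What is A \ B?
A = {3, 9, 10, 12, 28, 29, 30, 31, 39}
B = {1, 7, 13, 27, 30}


Set A = {3, 9, 10, 12, 28, 29, 30, 31, 39}
Set B = {1, 7, 13, 27, 30}
A \ B includes elements in A that are not in B.
Check each element of A:
3 (not in B, keep), 9 (not in B, keep), 10 (not in B, keep), 12 (not in B, keep), 28 (not in B, keep), 29 (not in B, keep), 30 (in B, remove), 31 (not in B, keep), 39 (not in B, keep)
A \ B = {3, 9, 10, 12, 28, 29, 31, 39}

{3, 9, 10, 12, 28, 29, 31, 39}


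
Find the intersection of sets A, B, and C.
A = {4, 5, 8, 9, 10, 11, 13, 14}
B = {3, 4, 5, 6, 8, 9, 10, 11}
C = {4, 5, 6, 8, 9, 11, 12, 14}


Set A = {4, 5, 8, 9, 10, 11, 13, 14}
Set B = {3, 4, 5, 6, 8, 9, 10, 11}
Set C = {4, 5, 6, 8, 9, 11, 12, 14}
First, A ∩ B = {4, 5, 8, 9, 10, 11}
Then, (A ∩ B) ∩ C = {4, 5, 8, 9, 11}

{4, 5, 8, 9, 11}


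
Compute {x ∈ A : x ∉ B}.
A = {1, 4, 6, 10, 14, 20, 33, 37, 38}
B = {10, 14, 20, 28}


Set A = {1, 4, 6, 10, 14, 20, 33, 37, 38}
Set B = {10, 14, 20, 28}
Check each element of A against B:
1 ∉ B (include), 4 ∉ B (include), 6 ∉ B (include), 10 ∈ B, 14 ∈ B, 20 ∈ B, 33 ∉ B (include), 37 ∉ B (include), 38 ∉ B (include)
Elements of A not in B: {1, 4, 6, 33, 37, 38}

{1, 4, 6, 33, 37, 38}


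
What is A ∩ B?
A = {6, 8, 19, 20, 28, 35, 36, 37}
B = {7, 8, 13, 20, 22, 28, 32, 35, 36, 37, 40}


Set A = {6, 8, 19, 20, 28, 35, 36, 37}
Set B = {7, 8, 13, 20, 22, 28, 32, 35, 36, 37, 40}
A ∩ B includes only elements in both sets.
Check each element of A against B:
6 ✗, 8 ✓, 19 ✗, 20 ✓, 28 ✓, 35 ✓, 36 ✓, 37 ✓
A ∩ B = {8, 20, 28, 35, 36, 37}

{8, 20, 28, 35, 36, 37}


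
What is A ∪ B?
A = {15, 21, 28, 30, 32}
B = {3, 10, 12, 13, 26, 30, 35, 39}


Set A = {15, 21, 28, 30, 32}
Set B = {3, 10, 12, 13, 26, 30, 35, 39}
A ∪ B includes all elements in either set.
Elements from A: {15, 21, 28, 30, 32}
Elements from B not already included: {3, 10, 12, 13, 26, 35, 39}
A ∪ B = {3, 10, 12, 13, 15, 21, 26, 28, 30, 32, 35, 39}

{3, 10, 12, 13, 15, 21, 26, 28, 30, 32, 35, 39}


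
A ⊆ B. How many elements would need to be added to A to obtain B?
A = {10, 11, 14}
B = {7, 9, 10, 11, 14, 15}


Set A = {10, 11, 14}, |A| = 3
Set B = {7, 9, 10, 11, 14, 15}, |B| = 6
Since A ⊆ B: B \ A = {7, 9, 15}
|B| - |A| = 6 - 3 = 3

3


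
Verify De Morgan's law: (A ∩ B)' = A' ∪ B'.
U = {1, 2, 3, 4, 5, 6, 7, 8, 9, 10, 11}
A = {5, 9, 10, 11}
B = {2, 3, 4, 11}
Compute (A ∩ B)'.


U = {1, 2, 3, 4, 5, 6, 7, 8, 9, 10, 11}
A = {5, 9, 10, 11}, B = {2, 3, 4, 11}
A ∩ B = {11}
(A ∩ B)' = U \ (A ∩ B) = {1, 2, 3, 4, 5, 6, 7, 8, 9, 10}
Verification via A' ∪ B': A' = {1, 2, 3, 4, 6, 7, 8}, B' = {1, 5, 6, 7, 8, 9, 10}
A' ∪ B' = {1, 2, 3, 4, 5, 6, 7, 8, 9, 10} ✓

{1, 2, 3, 4, 5, 6, 7, 8, 9, 10}


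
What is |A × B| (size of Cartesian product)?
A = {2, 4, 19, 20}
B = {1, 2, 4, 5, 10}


Set A = {2, 4, 19, 20} has 4 elements.
Set B = {1, 2, 4, 5, 10} has 5 elements.
|A × B| = |A| × |B| = 4 × 5 = 20

20


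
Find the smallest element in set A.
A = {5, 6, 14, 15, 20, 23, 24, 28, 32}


Set A = {5, 6, 14, 15, 20, 23, 24, 28, 32}
Elements in ascending order: 5, 6, 14, 15, 20, 23, 24, 28, 32
The smallest element is 5.

5


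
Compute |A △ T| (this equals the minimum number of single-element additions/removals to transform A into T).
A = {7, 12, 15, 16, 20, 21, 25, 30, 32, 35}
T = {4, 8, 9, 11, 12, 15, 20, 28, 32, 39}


Set A = {7, 12, 15, 16, 20, 21, 25, 30, 32, 35}
Set T = {4, 8, 9, 11, 12, 15, 20, 28, 32, 39}
Elements to remove from A (in A, not in T): {7, 16, 21, 25, 30, 35} → 6 removals
Elements to add to A (in T, not in A): {4, 8, 9, 11, 28, 39} → 6 additions
Total edits = 6 + 6 = 12

12


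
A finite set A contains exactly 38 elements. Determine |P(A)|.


The set has 38 elements.
The power set contains all possible subsets.
|P(A)| = 2^|A| = 2^38 = 274877906944

274877906944


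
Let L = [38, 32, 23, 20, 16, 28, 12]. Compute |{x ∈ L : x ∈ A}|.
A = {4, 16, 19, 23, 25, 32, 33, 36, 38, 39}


Set A = {4, 16, 19, 23, 25, 32, 33, 36, 38, 39}
Candidates: [38, 32, 23, 20, 16, 28, 12]
Check each candidate:
38 ∈ A, 32 ∈ A, 23 ∈ A, 20 ∉ A, 16 ∈ A, 28 ∉ A, 12 ∉ A
Count of candidates in A: 4

4


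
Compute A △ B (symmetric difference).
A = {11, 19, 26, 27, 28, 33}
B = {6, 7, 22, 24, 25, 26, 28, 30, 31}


Set A = {11, 19, 26, 27, 28, 33}
Set B = {6, 7, 22, 24, 25, 26, 28, 30, 31}
A △ B = (A \ B) ∪ (B \ A)
Elements in A but not B: {11, 19, 27, 33}
Elements in B but not A: {6, 7, 22, 24, 25, 30, 31}
A △ B = {6, 7, 11, 19, 22, 24, 25, 27, 30, 31, 33}

{6, 7, 11, 19, 22, 24, 25, 27, 30, 31, 33}
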